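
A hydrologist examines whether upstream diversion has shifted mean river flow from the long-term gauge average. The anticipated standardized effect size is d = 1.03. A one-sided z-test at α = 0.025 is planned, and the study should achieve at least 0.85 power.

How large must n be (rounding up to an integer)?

For power 0.85 need Φ(δ − z_{0.025}) = 0.85, so δ = z_{0.025} + z_{0.15} = 1.960 + 1.036 = 2.996.
δ = d·√n ⇒ n = (δ/d)² = (2.996 / 1.03)² = 8.46.
Rounding up, n = 9.

n = 9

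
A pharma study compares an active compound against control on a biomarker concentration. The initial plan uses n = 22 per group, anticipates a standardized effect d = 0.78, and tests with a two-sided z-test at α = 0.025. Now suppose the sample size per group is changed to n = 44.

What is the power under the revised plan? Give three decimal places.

Power ≈ 0.922

With n = 44 per group: δ = d·√(n/2) = 0.78 × √(44/2) = 3.6585. Critical value z_{0.0125} = 2.241.
Revised power = Φ(δ − 2.241) + Φ(−δ − 2.241) = Φ(1.417) + Φ(-5.900) = 0.9218 + 0.0000 = 0.9218.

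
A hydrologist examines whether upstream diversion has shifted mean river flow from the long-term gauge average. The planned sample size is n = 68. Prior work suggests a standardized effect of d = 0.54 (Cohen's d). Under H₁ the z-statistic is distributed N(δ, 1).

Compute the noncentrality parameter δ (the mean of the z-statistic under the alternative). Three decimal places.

The noncentrality parameter scales effect size by the design's sample-size factor: δ = d·√n = 0.54 × √68 = 4.4530

δ ≈ 4.453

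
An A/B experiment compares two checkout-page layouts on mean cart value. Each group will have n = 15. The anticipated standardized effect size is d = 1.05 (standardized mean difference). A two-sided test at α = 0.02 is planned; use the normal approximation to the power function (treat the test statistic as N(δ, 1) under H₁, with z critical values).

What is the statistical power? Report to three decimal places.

Power ≈ 0.709

Noncentrality parameter: λ = d·√(n/2) = 1.05 × √(15/2) = 2.8755
Critical value for a two-sided test at α = 0.02: z_{α/2} = 2.326.
Power = Φ(λ − 2.326) + Φ(−λ − 2.326) = Φ(0.549) + Φ(-5.202) = 0.7086 + 0.0000 = 0.7086.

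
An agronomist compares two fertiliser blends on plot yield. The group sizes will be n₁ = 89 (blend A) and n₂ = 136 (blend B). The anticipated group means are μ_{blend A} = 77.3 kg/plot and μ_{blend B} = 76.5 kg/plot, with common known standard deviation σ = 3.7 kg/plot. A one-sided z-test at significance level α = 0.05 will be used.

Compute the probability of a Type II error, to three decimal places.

β ≈ 0.524

Standardized effect: d = |μ_{blend A} − μ_{blend B}| / σ = |77.3 − 76.5| / 3.7 = 0.2162
Noncentrality parameter: δ = d / √(1/n₁ + 1/n₂) = 0.2162 / √(1/89 + 1/136) = 1.5858
Critical value for a one-sided test at α = 0.05: z_α = 1.645.
Power = Φ(δ − 1.645) = Φ(-0.059) = 0.4765.
Type II error: β = 1 − power = 1 − 0.4765 = 0.5235.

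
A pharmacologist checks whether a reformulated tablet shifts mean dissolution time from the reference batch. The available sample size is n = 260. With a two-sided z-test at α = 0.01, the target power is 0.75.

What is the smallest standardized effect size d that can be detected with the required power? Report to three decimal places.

Required noncentrality: δ = z_{0.005} + z_{0.25} = 2.576 + 0.674 = 3.250.
(Lower-tail contribution to power is negligible for δ > 0.)
δ = d·√n ⇒ d = δ/√n = 3.250/√260 = 0.2016.

d ≈ 0.202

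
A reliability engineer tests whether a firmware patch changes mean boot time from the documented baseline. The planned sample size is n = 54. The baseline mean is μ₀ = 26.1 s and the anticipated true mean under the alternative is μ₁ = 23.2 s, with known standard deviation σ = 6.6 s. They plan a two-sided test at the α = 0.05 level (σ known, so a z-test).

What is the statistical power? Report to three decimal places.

Standardized effect: d = |μ₁ − μ₀| / σ = |23.2 − 26.1| / 6.6 = 0.4394
Noncentrality parameter: δ = d·√n = 0.4394 × √54 = 3.2289
Critical value for a two-sided test at α = 0.05: z_{α/2} = 1.960.
Power = Φ(δ − 1.960) + Φ(−δ − 1.960) = Φ(1.269) + Φ(-5.189) = 0.8978 + 0.0000 = 0.8978.

Power ≈ 0.898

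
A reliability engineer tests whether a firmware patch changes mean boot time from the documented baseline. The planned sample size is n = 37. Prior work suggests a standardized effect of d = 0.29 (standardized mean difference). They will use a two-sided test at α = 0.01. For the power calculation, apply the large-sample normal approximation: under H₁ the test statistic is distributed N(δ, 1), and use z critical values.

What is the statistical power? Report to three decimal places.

Power ≈ 0.208

Noncentrality parameter: δ = d·√n = 0.29 × √37 = 1.7640
Two-sided α = 0.01 → critical value z_{0.005} = 2.576.
Power = Φ(δ − 2.576) + Φ(−δ − 2.576) = Φ(-0.812) + Φ(-4.340) = 0.2084 + 0.0000 = 0.2085.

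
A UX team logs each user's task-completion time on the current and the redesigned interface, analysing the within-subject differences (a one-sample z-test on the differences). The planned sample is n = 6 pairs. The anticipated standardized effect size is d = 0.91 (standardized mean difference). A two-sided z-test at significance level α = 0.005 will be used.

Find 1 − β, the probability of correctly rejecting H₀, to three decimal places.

Noncentrality parameter: δ = d·√n = 0.91 × √6 = 2.2290
Critical value for a two-sided test at α = 0.005: z_{α/2} = 2.807.
Power = Φ(δ − 2.807) + Φ(−δ − 2.807) = Φ(-0.578) + Φ(-5.036) = 0.2816 + 0.0000 = 0.2816.

Power ≈ 0.282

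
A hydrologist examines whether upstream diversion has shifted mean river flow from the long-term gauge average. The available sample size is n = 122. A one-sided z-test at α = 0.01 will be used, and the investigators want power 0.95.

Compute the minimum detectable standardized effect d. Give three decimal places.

d ≈ 0.360

Need Φ(δ − 2.326) = 0.95, so δ = 2.326 + 1.645 = 3.971.
δ = d·√n ⇒ d = δ/√n = 3.971/√122 = 0.3595.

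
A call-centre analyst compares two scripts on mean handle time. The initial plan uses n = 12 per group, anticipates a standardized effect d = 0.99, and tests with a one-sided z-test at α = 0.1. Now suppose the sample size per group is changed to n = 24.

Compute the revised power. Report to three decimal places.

With n = 24 per group: δ = d·√(n/2) = 0.99 × √(24/2) = 3.4295. Critical value z_{0.1} = 1.282.
Revised power = Φ(δ − 1.282) = Φ(2.148) = 0.9841.

Power ≈ 0.984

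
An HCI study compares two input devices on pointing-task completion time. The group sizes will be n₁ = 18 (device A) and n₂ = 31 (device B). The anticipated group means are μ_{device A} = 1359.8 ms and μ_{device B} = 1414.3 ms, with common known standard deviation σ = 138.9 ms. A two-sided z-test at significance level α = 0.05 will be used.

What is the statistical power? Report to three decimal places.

Standardized effect: d = |μ_{device A} − μ_{device B}| / σ = |1359.8 − 1414.3| / 138.9 = 0.3924
Noncentrality parameter: δ = d / √(1/n₁ + 1/n₂) = 0.3924 / √(1/18 + 1/31) = 1.3241
Two-sided α = 0.05 → critical value z_{0.025} = 1.960.
Power = Φ(δ − 1.960) + Φ(−δ − 1.960) = Φ(-0.636) + Φ(-3.284) = 0.2624 + 0.0005 = 0.2629.

Power ≈ 0.263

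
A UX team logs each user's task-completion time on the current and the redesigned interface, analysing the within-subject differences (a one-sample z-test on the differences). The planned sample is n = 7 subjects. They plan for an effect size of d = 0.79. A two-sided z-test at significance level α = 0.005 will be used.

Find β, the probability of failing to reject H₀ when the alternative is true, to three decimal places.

Noncentrality parameter: δ = d·√n = 0.79 × √7 = 2.0901
Two-sided α = 0.005 → critical value z_{0.0025} = 2.807.
Power = Φ(δ − 2.807) + Φ(−δ − 2.807) = Φ(-0.717) + Φ(-4.897) = 0.2367 + 0.0000 = 0.2367.
Type II error: β = 1 − power = 1 − 0.2367 = 0.7633.

β ≈ 0.763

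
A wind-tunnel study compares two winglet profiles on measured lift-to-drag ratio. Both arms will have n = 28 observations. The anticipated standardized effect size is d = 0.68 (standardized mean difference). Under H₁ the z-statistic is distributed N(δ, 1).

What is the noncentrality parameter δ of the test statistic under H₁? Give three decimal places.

δ ≈ 2.544

The noncentrality parameter scales effect size by the design's sample-size factor: δ = d·√(n/2) = 0.68 × √(28/2) = 2.5443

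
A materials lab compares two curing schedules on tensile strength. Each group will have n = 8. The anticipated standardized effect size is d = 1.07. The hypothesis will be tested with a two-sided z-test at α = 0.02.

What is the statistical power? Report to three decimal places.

Power ≈ 0.426

Noncentrality parameter: δ = d·√(n/2) = 1.07 × √(8/2) = 2.1400
Critical value for a two-sided test at α = 0.02: z_{α/2} = 2.326.
Power = Φ(δ − 2.326) + Φ(−δ − 2.326) = Φ(-0.186) + Φ(-4.466) = 0.4261 + 0.0000 = 0.4261.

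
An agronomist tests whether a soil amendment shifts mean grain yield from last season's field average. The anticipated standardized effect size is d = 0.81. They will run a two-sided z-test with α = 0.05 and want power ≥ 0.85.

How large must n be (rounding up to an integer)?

For power 0.85 need Φ(δ − z_{0.025}) = 0.85, so δ = z_{0.025} + z_{0.15} = 1.960 + 1.036 = 2.996.
(Ignoring the negligible lower-tail rejection probability gives the usual closed-form inversion.)
δ = d·√n ⇒ n = (δ/d)² = (2.996 / 0.81)² = 13.68.
Round up to the next whole unit.

n = 14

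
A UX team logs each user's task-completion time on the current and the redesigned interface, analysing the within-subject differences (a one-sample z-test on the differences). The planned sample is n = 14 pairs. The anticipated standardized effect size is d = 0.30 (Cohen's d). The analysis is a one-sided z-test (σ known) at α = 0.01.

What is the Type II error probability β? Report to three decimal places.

Noncentrality parameter: δ = d·√n = 0.30 × √14 = 1.1225
Critical value for a one-sided test at α = 0.01: z_α = 2.326.
Power = P(Z > 2.326 − δ) = Φ(-1.204) = 0.1143.
Type II error: β = 1 − power = 1 − 0.1143 = 0.8857.

β ≈ 0.886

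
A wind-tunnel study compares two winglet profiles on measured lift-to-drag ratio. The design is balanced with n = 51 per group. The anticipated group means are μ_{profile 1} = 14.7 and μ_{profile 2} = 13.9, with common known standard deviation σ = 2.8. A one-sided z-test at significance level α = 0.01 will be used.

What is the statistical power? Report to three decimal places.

Standardized effect: d = |μ_{profile 1} − μ_{profile 2}| / σ = |14.7 − 13.9| / 2.8 = 0.2857
Noncentrality parameter: δ = d·√(n/2) = 0.2857 × √(51/2) = 1.4428
One-sided α = 0.01 → critical value z_{0.01} = 2.326.
Power = Φ(δ − 2.326) = Φ(-0.884) = 0.1885.

Power ≈ 0.188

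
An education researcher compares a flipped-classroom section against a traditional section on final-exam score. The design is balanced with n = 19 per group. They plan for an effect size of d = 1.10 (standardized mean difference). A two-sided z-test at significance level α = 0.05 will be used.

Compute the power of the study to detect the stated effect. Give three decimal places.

Noncentrality parameter: δ = d·√(n/2) = 1.10 × √(19/2) = 3.3904
Two-sided α = 0.05 → critical value z_{0.025} = 1.960.
Power = Φ(δ − 1.960) + Φ(−δ − 1.960) = Φ(1.430) + Φ(-5.350) = 0.9237 + 0.0000 = 0.9237.

Power ≈ 0.924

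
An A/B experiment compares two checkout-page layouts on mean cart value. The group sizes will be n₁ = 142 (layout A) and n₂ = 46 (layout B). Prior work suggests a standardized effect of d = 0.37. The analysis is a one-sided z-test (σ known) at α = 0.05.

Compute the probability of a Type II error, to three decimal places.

β ≈ 0.296

Noncentrality parameter: δ = d / √(1/n₁ + 1/n₂) = 0.37 / √(1/142 + 1/46) = 2.1810
Critical value for a one-sided test at α = 0.05: z_α = 1.645.
Power = Φ(δ − 1.645) = Φ(0.536) = 0.7041.
Type II error: β = 1 − power = 1 − 0.7041 = 0.2959.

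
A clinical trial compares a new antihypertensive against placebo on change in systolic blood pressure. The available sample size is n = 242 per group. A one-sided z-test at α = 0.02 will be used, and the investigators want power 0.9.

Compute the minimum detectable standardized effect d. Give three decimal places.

d ≈ 0.303

Required noncentrality: δ = z_{0.02} + z_{0.10} = 2.054 + 1.282 = 3.335.
δ = d·√(n/2) ⇒ d = δ/√(n/2) = 3.335/√(242/2) = 0.3032.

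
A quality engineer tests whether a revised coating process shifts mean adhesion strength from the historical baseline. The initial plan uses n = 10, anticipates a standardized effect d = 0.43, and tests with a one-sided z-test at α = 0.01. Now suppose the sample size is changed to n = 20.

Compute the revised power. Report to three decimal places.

With n = 20: δ = d·√n = 0.43 × √20 = 1.9230. Critical value z_{0.01} = 2.326.
Revised power = P(Z > 2.326 − δ) = Φ(-0.403) = 0.3434.

Power ≈ 0.343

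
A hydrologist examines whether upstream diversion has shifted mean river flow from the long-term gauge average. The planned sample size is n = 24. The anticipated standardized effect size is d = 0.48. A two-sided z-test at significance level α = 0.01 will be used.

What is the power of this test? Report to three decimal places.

Power ≈ 0.411

Noncentrality parameter: δ = d·√n = 0.48 × √24 = 2.3515
Two-sided α = 0.01 → critical value z_{0.005} = 2.576.
Power = Φ(δ − 2.576) + Φ(−δ − 2.576) = Φ(-0.224) + Φ(-4.927) = 0.4113 + 0.0000 = 0.4113.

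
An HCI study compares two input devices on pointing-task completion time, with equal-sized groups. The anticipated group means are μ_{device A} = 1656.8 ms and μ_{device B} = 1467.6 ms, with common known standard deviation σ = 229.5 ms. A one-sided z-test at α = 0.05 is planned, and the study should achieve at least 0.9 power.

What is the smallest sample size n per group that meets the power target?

Standardized effect: d = |μ_{device A} − μ_{device B}| / σ = |1656.8 − 1467.6| / 229.5 = 0.8244
Set Φ(δ − 1.645) = 0.9; then δ − 1.645 = Φ⁻¹(0.9) = 1.282, giving δ = 2.926.
δ = d·√(n/2) ⇒ n = 2(δ/d)² = 2 × (2.926 / 0.8244)² = 25.20.
Rounding up, n = 26 per group.

n = 26 per group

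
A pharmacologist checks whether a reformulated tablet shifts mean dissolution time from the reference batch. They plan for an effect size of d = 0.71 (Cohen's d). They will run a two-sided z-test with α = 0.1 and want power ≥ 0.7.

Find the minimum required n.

Set Φ(δ − 1.645) = 0.7; then δ − 1.645 = Φ⁻¹(0.7) = 0.524, giving δ = 2.169.
(The Φ(−δ − z_{α/2}) term is vanishingly small for δ > 0 and is dropped in the standard sample-size formula.)
δ = d·√n ⇒ n = (δ/d)² = (2.169 / 0.71)² = 9.33.
Rounding up, n = 10.

n = 10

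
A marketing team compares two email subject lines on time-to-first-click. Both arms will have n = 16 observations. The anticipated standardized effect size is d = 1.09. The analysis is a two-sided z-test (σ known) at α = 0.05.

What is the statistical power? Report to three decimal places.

Power ≈ 0.869

Noncentrality parameter: δ = d·√(n/2) = 1.09 × √(16/2) = 3.0830
Critical value for a two-sided test at α = 0.05: z_{α/2} = 1.960.
Power = Φ(δ − 1.960) + Φ(−δ − 1.960) = Φ(1.123) + Φ(-5.043) = 0.8693 + 0.0000 = 0.8693.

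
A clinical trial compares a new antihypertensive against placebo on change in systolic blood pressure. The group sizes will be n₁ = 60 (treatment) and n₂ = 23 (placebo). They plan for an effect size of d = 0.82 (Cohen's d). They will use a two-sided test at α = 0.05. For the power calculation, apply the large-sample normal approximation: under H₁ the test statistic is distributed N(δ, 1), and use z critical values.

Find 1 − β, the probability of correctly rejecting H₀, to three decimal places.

Power ≈ 0.917

Noncentrality parameter: δ = d / √(1/n₁ + 1/n₂) = 0.82 / √(1/60 + 1/23) = 3.3436
Two-sided α = 0.05 → critical value z_{0.025} = 1.960.
Power = Φ(δ − 1.960) + Φ(−δ − 1.960) = Φ(1.384) + Φ(-5.304) = 0.9168 + 0.0000 = 0.9168.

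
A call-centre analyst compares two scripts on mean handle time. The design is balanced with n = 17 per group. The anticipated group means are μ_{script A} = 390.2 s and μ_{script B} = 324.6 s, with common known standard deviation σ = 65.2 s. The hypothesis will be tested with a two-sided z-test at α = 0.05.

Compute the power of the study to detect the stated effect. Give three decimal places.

Power ≈ 0.835

Standardized effect: d = |μ_{script A} − μ_{script B}| / σ = |390.2 − 324.6| / 65.2 = 1.0061
Noncentrality parameter: δ = d·√(n/2) = 1.0061 × √(17/2) = 2.9334
Critical value for a two-sided test at α = 0.05: z_{α/2} = 1.960.
Power = Φ(δ − 1.960) + Φ(−δ − 1.960) = Φ(0.973) + Φ(-4.893) = 0.8348 + 0.0000 = 0.8348.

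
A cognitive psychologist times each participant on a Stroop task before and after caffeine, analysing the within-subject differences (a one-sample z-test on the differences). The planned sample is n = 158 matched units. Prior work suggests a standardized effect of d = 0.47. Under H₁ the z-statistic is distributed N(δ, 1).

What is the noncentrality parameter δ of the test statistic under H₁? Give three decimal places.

δ ≈ 5.908

The noncentrality parameter scales effect size by the design's sample-size factor: δ = d·√n = 0.47 × √158 = 5.9078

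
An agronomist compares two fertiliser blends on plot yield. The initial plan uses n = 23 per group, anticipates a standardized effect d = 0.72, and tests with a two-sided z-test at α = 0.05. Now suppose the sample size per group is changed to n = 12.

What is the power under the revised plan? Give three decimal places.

With n = 12 per group: δ = d·√(n/2) = 0.72 × √(12/2) = 1.7636. Critical value z_{0.025} = 1.960.
Revised power = Φ(δ − 1.960) + Φ(−δ − 1.960) = Φ(-0.196) + Φ(-3.724) = 0.4222 + 0.0001 = 0.4223.

Power ≈ 0.422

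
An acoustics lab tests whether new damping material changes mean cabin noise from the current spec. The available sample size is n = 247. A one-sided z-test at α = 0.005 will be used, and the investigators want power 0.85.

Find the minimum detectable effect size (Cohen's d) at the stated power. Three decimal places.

d ≈ 0.230

Need Φ(δ − 2.576) = 0.85, so δ = 2.576 + 1.036 = 3.612.
δ = d·√n ⇒ d = δ/√n = 3.612/√247 = 0.2298.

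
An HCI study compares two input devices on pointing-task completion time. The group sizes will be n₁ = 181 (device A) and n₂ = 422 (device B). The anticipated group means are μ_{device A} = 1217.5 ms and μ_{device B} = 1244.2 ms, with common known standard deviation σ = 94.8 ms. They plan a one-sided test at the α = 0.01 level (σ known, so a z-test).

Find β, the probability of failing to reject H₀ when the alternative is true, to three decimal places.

β ≈ 0.199

Standardized effect: d = |μ_{device A} − μ_{device B}| / σ = |1217.5 − 1244.2| / 94.8 = 0.2816
Noncentrality parameter: δ = d / √(1/n₁ + 1/n₂) = 0.2816 / √(1/181 + 1/422) = 3.1699
One-sided α = 0.01 → critical value z_{0.01} = 2.326.
Power = Φ(δ − 2.326) = Φ(0.844) = 0.8005.
Type II error: β = 1 − power = 1 − 0.8005 = 0.1995.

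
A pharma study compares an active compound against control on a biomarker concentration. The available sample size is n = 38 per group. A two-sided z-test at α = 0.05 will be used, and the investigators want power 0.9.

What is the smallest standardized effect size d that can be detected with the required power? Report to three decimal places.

Required noncentrality: δ = z_{0.025} + z_{0.10} = 1.960 + 1.282 = 3.242.
(The second rejection-region term Φ(−δ − z_{α/2}) is negligible and dropped.)
δ = d·√(n/2) ⇒ d = δ/√(n/2) = 3.242/√(38/2) = 0.7437.

d ≈ 0.744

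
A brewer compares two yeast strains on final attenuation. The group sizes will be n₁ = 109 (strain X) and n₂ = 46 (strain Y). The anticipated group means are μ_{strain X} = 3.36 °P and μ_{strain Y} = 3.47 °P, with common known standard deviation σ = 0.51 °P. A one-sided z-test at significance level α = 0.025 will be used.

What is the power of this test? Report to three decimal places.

Standardized effect: d = |μ_{strain X} − μ_{strain Y}| / σ = |3.36 − 3.47| / 0.51 = 0.2157
Noncentrality parameter: δ = d / √(1/n₁ + 1/n₂) = 0.2157 / √(1/109 + 1/46) = 1.2267
One-sided α = 0.025 → critical value z_{0.025} = 1.960.
Power = Φ(δ − 1.960) = Φ(-0.733) = 0.2317.

Power ≈ 0.232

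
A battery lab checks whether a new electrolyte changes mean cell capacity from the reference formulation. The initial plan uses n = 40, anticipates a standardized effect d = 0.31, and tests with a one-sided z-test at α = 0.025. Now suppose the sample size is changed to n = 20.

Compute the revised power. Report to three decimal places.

With n = 20: δ = d·√n = 0.31 × √20 = 1.3864. Critical value z_{0.025} = 1.960.
Revised power = P(Z > 1.960 − δ) = Φ(-0.574) = 0.2831.

Power ≈ 0.283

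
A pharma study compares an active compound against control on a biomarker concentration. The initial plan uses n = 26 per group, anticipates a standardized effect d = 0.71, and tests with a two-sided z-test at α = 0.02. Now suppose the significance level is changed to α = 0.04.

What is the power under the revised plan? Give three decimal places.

δ = d·√(n/2) = 0.71 × √(26/2) = 2.5599 (unchanged). New critical value: z_{0.02} = 2.054.
Revised power = Φ(δ − 2.054) + Φ(−δ − 2.054) = Φ(0.506) + Φ(-4.614) = 0.6936 + 0.0000 = 0.6936.

Power ≈ 0.694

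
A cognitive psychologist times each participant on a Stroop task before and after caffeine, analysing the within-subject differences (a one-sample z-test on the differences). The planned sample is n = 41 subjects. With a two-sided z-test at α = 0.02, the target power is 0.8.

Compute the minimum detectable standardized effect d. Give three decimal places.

Required noncentrality: δ = z_{0.01} + z_{0.20} = 2.326 + 0.842 = 3.168.
(Lower-tail contribution to power is negligible for δ > 0.)
δ = d·√n ⇒ d = δ/√n = 3.168/√41 = 0.4948.

d ≈ 0.495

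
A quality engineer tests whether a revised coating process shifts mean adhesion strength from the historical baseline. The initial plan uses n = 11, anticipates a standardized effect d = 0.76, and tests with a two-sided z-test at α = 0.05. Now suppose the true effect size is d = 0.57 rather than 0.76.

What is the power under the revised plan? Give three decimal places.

With d = 0.57: δ = d·√n = 0.57 × √11 = 1.8905. Critical value z_{0.025} = 1.960.
Revised power = Φ(δ − 1.960) + Φ(−δ − 1.960) = Φ(-0.069) + Φ(-3.850) = 0.4723 + 0.0001 = 0.4724.

Power ≈ 0.472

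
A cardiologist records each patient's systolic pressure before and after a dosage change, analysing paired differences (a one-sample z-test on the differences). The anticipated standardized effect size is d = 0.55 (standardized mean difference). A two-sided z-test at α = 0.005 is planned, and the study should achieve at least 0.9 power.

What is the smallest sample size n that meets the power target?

Set Φ(δ − 2.807) = 0.9; then δ − 2.807 = Φ⁻¹(0.9) = 1.282, giving δ = 4.089.
(Ignoring the negligible lower-tail rejection probability gives the usual closed-form inversion.)
δ = d·√n ⇒ n = (δ/d)² = (4.089 / 0.55)² = 55.26.
Rounding up, n = 56.

n = 56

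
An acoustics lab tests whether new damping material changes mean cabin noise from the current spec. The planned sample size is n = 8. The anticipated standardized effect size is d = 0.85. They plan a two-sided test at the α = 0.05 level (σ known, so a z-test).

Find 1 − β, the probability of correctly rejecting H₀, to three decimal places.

Power ≈ 0.672

Noncentrality parameter: δ = d·√n = 0.85 × √8 = 2.4042
Critical value for a two-sided test at α = 0.05: z_{α/2} = 1.960.
Power = Φ(δ − 1.960) + Φ(−δ − 1.960) = Φ(0.444) + Φ(-4.364) = 0.6716 + 0.0000 = 0.6716.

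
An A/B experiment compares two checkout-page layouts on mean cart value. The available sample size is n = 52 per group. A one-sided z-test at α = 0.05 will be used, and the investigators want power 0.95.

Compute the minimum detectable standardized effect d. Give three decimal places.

d ≈ 0.645

Need Φ(δ − 1.645) = 0.95, so δ = 1.645 + 1.645 = 3.290.
δ = d·√(n/2) ⇒ d = δ/√(n/2) = 3.290/√(52/2) = 0.6452.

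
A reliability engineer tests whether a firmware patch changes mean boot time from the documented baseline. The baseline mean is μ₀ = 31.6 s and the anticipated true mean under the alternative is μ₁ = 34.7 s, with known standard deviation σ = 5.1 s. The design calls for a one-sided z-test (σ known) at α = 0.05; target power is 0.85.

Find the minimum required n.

Standardized effect: d = |μ₁ − μ₀| / σ = |34.7 − 31.6| / 5.1 = 0.6078
Set Φ(δ − 1.645) = 0.85; then δ − 1.645 = Φ⁻¹(0.85) = 1.036, giving δ = 2.681.
δ = d·√n ⇒ n = (δ/d)² = (2.681 / 0.6078)² = 19.46.
Round up to the next whole unit.

n = 20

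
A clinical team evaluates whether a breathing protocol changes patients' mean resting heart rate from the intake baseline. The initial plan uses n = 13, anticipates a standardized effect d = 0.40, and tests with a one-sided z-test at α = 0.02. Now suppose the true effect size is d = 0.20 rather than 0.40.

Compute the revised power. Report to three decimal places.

With d = 0.20: δ = d·√n = 0.20 × √13 = 0.7211. Critical value z_{0.02} = 2.054.
Revised power = Φ(δ − 2.054) = Φ(-1.333) = 0.0913.

Power ≈ 0.091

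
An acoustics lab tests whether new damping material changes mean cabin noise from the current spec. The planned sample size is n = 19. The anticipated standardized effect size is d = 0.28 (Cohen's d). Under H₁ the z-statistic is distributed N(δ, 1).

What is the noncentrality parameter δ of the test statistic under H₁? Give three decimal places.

δ ≈ 1.220

The noncentrality parameter scales effect size by the design's sample-size factor: δ = d·√n = 0.28 × √19 = 1.2205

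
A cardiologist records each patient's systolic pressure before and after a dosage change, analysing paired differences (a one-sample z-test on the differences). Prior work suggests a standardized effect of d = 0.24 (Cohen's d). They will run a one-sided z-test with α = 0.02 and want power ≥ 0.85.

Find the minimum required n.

n = 166

Set Φ(δ − 2.054) = 0.85; then δ − 2.054 = Φ⁻¹(0.85) = 1.036, giving δ = 3.090.
δ = d·√n ⇒ n = (δ/d)² = (3.090 / 0.24)² = 165.79.
Round up to the next whole unit.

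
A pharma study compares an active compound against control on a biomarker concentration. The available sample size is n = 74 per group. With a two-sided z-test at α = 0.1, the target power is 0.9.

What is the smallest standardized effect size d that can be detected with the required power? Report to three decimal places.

d ≈ 0.481

Required noncentrality: δ = z_{0.05} + z_{0.10} = 1.645 + 1.282 = 2.926.
(Lower-tail contribution to power is negligible for δ > 0.)
δ = d·√(n/2) ⇒ d = δ/√(n/2) = 2.926/√(74/2) = 0.4811.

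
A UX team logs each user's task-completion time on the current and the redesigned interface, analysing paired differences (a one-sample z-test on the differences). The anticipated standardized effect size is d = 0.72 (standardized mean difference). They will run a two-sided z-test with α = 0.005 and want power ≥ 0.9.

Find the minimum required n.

For power 0.9 need Φ(δ − z_{0.0025}) = 0.9, so δ = z_{0.0025} + z_{0.10} = 2.807 + 1.282 = 4.089.
(The Φ(−δ − z_{α/2}) term is vanishingly small for δ > 0 and is dropped in the standard sample-size formula.)
δ = d·√n ⇒ n = (δ/d)² = (4.089 / 0.72)² = 32.25.
Round up to the next whole unit.

n = 33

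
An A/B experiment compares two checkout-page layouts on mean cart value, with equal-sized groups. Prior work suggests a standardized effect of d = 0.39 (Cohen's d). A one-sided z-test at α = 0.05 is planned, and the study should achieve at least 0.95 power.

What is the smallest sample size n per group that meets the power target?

Set Φ(δ − 1.645) = 0.95; then δ − 1.645 = Φ⁻¹(0.95) = 1.645, giving δ = 3.290.
δ = d·√(n/2) ⇒ n = 2(δ/d)² = 2 × (3.290 / 0.39)² = 142.30.
Rounding up, n = 143 per group.

n = 143 per group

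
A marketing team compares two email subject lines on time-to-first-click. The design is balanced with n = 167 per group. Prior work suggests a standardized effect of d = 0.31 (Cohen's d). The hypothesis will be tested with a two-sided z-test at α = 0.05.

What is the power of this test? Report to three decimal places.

Power ≈ 0.809

Noncentrality parameter: λ = d·√(n/2) = 0.31 × √(167/2) = 2.8327
Two-sided α = 0.05 → critical value z_{0.025} = 1.960.
Power = Φ(λ − 1.960) + Φ(−λ − 1.960) = Φ(0.873) + Φ(-4.793) = 0.8086 + 0.0000 = 0.8086.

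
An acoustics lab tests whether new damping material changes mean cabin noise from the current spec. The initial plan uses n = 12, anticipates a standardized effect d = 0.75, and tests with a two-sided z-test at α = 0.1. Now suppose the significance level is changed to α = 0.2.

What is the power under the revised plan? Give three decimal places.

δ = d·√n = 0.75 × √12 = 2.5981 (unchanged). New critical value: z_{0.1} = 1.282.
Revised power = Φ(δ − 1.282) + Φ(−δ − 1.282) = Φ(1.317) + Φ(-3.880) = 0.9060 + 0.0001 = 0.9061.

Power ≈ 0.906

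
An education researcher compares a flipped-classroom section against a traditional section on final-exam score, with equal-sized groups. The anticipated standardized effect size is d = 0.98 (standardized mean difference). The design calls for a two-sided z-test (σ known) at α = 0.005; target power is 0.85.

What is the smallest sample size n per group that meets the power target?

Set Φ(δ − 2.807) = 0.85; then δ − 2.807 = Φ⁻¹(0.85) = 1.036, giving δ = 3.843.
(Ignoring the negligible lower-tail rejection probability gives the usual closed-form inversion.)
δ = d·√(n/2) ⇒ n = 2(δ/d)² = 2 × (3.843 / 0.98)² = 30.76.
Round up to the next whole unit.

n = 31 per group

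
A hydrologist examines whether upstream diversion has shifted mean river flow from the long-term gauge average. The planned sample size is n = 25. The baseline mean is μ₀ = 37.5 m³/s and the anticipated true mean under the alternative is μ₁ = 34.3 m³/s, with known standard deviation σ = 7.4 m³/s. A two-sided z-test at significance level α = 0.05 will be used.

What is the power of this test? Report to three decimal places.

Standardized effect: d = |μ₁ − μ₀| / σ = |34.3 − 37.5| / 7.4 = 0.4324
Noncentrality parameter: δ = d·√n = 0.4324 × √25 = 2.1622
Critical value for a two-sided test at α = 0.05: z_{α/2} = 1.960.
Power = Φ(δ − 1.960) + Φ(−δ − 1.960) = Φ(0.202) + Φ(-4.122) = 0.5801 + 0.0000 = 0.5801.

Power ≈ 0.580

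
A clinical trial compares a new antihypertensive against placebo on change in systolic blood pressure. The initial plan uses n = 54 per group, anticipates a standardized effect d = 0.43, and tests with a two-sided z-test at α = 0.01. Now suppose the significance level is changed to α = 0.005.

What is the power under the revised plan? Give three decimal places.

δ = d·√(n/2) = 0.43 × √(54/2) = 2.2343 (unchanged). New critical value: z_{0.0025} = 2.807.
Revised power = Φ(δ − 2.807) + Φ(−δ − 2.807) = Φ(-0.573) + Φ(-5.041) = 0.2834 + 0.0000 = 0.2834.

Power ≈ 0.283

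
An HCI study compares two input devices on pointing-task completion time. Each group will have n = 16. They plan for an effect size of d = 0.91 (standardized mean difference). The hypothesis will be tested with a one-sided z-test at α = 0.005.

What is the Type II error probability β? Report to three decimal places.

β ≈ 0.501

Noncentrality parameter: δ = d·√(n/2) = 0.91 × √(16/2) = 2.5739
Critical value for a one-sided test at α = 0.005: z_α = 2.576.
Power = P(Z > 2.576 − δ) = Φ(-0.002) = 0.4992.
Type II error: β = 1 − power = 1 − 0.4992 = 0.5008.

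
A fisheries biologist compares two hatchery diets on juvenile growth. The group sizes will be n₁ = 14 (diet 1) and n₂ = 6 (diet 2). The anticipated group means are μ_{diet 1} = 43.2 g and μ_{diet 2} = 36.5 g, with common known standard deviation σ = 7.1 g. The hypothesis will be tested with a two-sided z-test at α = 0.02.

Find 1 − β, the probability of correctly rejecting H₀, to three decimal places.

Standardized effect: d = |μ_{diet 1} − μ_{diet 2}| / σ = |43.2 − 36.5| / 7.1 = 0.9437
Noncentrality parameter: δ = d / √(1/n₁ + 1/n₂) = 0.9437 / √(1/14 + 1/6) = 1.9339
Critical value for a two-sided test at α = 0.02: z_{α/2} = 2.326.
Power = Φ(δ − 2.326) + Φ(−δ − 2.326) = Φ(-0.392) + Φ(-4.260) = 0.3474 + 0.0000 = 0.3474.

Power ≈ 0.347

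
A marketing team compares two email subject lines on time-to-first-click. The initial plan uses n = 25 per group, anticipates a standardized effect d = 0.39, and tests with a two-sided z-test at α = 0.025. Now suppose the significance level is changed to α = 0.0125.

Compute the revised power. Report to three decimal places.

Power ≈ 0.132

δ = d·√(n/2) = 0.39 × √(25/2) = 1.3789 (unchanged). New critical value: z_{0.0063} = 2.498.
Revised power = Φ(δ − 2.498) + Φ(−δ − 2.498) = Φ(-1.119) + Φ(-3.877) = 0.1316 + 0.0001 = 0.1317.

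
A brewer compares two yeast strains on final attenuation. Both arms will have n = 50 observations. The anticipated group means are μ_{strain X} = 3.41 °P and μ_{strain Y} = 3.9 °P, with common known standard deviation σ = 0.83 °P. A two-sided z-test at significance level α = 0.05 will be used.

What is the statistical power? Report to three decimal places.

Standardized effect: d = |μ_{strain X} − μ_{strain Y}| / σ = |3.41 − 3.9| / 0.83 = 0.5904
Noncentrality parameter: δ = d·√(n/2) = 0.5904 × √(50/2) = 2.9518
Two-sided α = 0.05 → critical value z_{0.025} = 1.960.
Power = Φ(δ − 1.960) + Φ(−δ − 1.960) = Φ(0.992) + Φ(-4.912) = 0.8394 + 0.0000 = 0.8394.

Power ≈ 0.839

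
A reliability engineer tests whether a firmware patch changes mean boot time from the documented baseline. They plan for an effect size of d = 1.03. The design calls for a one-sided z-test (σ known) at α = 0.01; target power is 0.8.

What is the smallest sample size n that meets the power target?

n = 10

Set Φ(δ − 2.326) = 0.8; then δ − 2.326 = Φ⁻¹(0.8) = 0.842, giving δ = 3.168.
δ = d·√n ⇒ n = (δ/d)² = (3.168 / 1.03)² = 9.46.
Round up to the next whole unit.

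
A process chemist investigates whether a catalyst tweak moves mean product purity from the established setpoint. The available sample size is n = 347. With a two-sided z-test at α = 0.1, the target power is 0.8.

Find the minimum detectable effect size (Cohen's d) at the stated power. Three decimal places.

d ≈ 0.133

Need Φ(δ − 1.645) = 0.8, so δ = 1.645 + 0.842 = 2.486.
(The second rejection-region term Φ(−δ − z_{α/2}) is negligible and dropped.)
δ = d·√n ⇒ d = δ/√n = 2.486/√347 = 0.1335.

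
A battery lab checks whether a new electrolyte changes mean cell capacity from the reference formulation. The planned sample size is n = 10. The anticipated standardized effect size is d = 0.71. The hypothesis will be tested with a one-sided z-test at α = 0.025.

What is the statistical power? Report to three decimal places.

Noncentrality parameter: δ = d·√n = 0.71 × √10 = 2.2452
Critical value for a one-sided test at α = 0.025: z_α = 1.960.
Power = P(Z > 1.960 − δ) = Φ(0.285) = 0.6123.

Power ≈ 0.612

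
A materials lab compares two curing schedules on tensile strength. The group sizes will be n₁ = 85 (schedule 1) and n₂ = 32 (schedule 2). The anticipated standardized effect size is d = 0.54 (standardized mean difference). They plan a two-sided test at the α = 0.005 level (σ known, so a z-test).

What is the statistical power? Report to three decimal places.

Noncentrality parameter: δ = d / √(1/n₁ + 1/n₂) = 0.54 / √(1/85 + 1/32) = 2.6037
Two-sided α = 0.005 → critical value z_{0.0025} = 2.807.
Power = Φ(δ − 2.807) + Φ(−δ − 2.807) = Φ(-0.203) + Φ(-5.411) = 0.4194 + 0.0000 = 0.4194.

Power ≈ 0.419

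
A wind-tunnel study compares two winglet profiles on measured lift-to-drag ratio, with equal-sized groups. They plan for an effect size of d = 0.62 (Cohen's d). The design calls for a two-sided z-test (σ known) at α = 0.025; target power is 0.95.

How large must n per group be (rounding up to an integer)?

For power 0.95 need Φ(δ − z_{0.0125}) = 0.95, so δ = z_{0.0125} + z_{0.05} = 2.241 + 1.645 = 3.886.
(For δ > 0 the lower-tail rejection region contributes negligibly to power, so the one-term inversion is standard.)
δ = d·√(n/2) ⇒ n = 2(δ/d)² = 2 × (3.886 / 0.62)² = 78.58.
Round up to the next whole unit.

n = 79 per group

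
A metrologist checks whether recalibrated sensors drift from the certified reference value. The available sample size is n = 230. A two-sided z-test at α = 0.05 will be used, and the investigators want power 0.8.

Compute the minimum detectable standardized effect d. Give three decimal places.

Required noncentrality: δ = z_{0.025} + z_{0.20} = 1.960 + 0.842 = 2.802.
(The second rejection-region term Φ(−δ − z_{α/2}) is negligible and dropped.)
δ = d·√n ⇒ d = δ/√n = 2.802/√230 = 0.1847.

d ≈ 0.185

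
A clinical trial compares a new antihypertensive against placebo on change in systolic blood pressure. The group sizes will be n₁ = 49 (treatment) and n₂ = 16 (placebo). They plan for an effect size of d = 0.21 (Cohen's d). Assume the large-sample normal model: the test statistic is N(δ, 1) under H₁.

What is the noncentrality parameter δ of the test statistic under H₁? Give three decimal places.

δ = d / √(1/n₁ + 1/n₂) = 0.21 / √(1/49 + 1/16) = 0.7293

δ ≈ 0.729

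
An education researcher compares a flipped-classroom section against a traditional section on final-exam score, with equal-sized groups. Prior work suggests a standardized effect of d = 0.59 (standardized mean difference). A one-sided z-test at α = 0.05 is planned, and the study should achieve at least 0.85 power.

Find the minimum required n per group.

Set Φ(δ − 1.645) = 0.85; then δ − 1.645 = Φ⁻¹(0.85) = 1.036, giving δ = 2.681.
δ = d·√(n/2) ⇒ n = 2(δ/d)² = 2 × (2.681 / 0.59)² = 41.31.
Round up to the next whole unit.

n = 42 per group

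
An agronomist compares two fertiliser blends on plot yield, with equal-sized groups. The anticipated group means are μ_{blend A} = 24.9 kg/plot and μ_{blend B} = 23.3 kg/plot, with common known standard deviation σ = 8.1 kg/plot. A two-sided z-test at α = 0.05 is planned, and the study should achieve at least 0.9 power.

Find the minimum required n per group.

n = 539 per group

Standardized effect: d = |μ_{blend A} − μ_{blend B}| / σ = |24.9 − 23.3| / 8.1 = 0.1975
Set Φ(δ − 1.960) = 0.9; then δ − 1.960 = Φ⁻¹(0.9) = 1.282, giving δ = 3.242.
(The Φ(−δ − z_{α/2}) term is vanishingly small for δ > 0 and is dropped in the standard sample-size formula.)
δ = d·√(n/2) ⇒ n = 2(δ/d)² = 2 × (3.242 / 0.1975)² = 538.59.
Rounding up, n = 539 per group.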